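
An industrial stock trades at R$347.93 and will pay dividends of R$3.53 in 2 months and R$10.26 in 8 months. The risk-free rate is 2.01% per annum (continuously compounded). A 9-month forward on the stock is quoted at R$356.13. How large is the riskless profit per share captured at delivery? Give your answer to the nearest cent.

R$16.76 per share

PV(dividends) I = 3.53·e^(−0.0201·2/12) + 10.26·e^(−0.0201·8/12) = 13.6416
Fair forward F* = (S − I)·e^(rT) = (347.93 − 13.6416)·e^0.015075 = 334.2884 × 1.015189 = 339.3659
Market R$356.13 > fair 339.3659: forward overpriced → cash-and-carry (borrow at r, buy the stock and collect the dividends, short the forward).
Profit at T = |F_mkt − F*| = |356.13 − 339.3659| = R$16.76 per share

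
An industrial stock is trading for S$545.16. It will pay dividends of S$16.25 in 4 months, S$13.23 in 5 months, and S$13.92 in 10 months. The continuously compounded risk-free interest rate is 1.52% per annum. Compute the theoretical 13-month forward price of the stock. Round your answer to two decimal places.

S$510.44

PV(dividends) I = 16.25·e^(−0.0152·4/12) + 13.23·e^(−0.0152·5/12) + 13.92·e^(−0.0152·10/12)
I = 16.1679 + 13.1465 + 13.7448 = 43.0592
F = (S − I)·e^(rT) = (545.16 − 43.0592) · e^(0.0152·13/12)
= 502.1008 · e^0.016467 = 502.1008 × 1.016603 = S$510.44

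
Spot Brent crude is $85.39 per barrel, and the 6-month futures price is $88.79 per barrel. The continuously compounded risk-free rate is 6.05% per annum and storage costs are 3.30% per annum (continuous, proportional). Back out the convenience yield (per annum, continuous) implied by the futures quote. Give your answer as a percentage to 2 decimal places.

F = S·e^((r+u−y)T) ⇒ (r+u−y) = ln(F/S)/T
ln(88.79/85.39) = 0.039045; /T ⇒ 0.078090
y = r + u − ln(F/S)/T = 0.0605 + 0.0330 − 0.078090 = 0.015410
y = 1.54%

1.54%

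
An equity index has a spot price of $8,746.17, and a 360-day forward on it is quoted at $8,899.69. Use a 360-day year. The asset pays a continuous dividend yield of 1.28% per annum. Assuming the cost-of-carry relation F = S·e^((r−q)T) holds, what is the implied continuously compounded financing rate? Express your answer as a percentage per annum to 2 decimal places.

3.02%

From F = S·e^((r−q)T): (r − q) = ln(F/S)/T
ln(8899.69/8746.17) = ln(1.017553) = 0.017401
(r − q) = 0.017401 / (360/360) = 0.017401
r = ln(F/S)/T + q = 0.017401 + 0.0128 = 0.030201
r = 3.02%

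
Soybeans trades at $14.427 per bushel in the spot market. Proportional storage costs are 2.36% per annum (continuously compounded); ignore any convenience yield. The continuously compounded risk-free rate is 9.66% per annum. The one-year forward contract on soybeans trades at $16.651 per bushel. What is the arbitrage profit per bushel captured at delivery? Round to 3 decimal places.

$0.381 per bushel

Fair forward: F* = S·e^(carry·T), with carry = (r + u) = 0.0966 + 0.0236 = 0.1202
F* = 14.427 · e^(0.1202 × 12/12) = 14.427 · e^0.120200 = 14.427 × 1.127722 = $16.2696
Market $16.651 > fair $16.2696: forward overpriced → cash-and-carry (buy spot, short the forward).
At maturity, profit = |F_mkt − F*| = |16.651 − 16.2696| = $0.381 per bushel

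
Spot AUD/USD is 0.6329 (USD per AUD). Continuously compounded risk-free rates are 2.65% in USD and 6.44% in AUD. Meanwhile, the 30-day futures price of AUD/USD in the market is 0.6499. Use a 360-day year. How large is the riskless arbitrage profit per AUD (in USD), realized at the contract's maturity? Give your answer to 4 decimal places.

Fair futures: F* = S·e^(carry·T), with carry = (r_USD − r_AUD) = 0.0265 − 0.0644 = -0.0379
F* = 0.6329 · e^(-0.0379 × 30/360) = 0.6329 · e^-0.003158 = 0.6329 × 0.996847 = 0.6309
Market 0.6499 > fair 0.6309: forward overpriced → cash-and-carry (buy spot, short the forward).
At maturity, profit = |F_mkt − F*| = |0.6499 − 0.6309| = 0.0190 per AUD (in USD)

0.0190 per AUD (in USD)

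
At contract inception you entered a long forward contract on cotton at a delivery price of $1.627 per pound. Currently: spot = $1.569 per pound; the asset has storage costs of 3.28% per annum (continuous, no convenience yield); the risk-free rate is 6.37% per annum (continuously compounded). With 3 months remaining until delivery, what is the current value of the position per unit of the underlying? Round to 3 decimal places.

-$0.019 per pound

Current fair forward for the remaining 3 months: F = S·e^((r + u)·T), (r + u) = 0.0637 + 0.0328 = 0.0965
F = 1.569 · e^(0.0965 × 3/12) = 1.569 × 1.024418 = 1.6073
Value of long forward = (F − K)·e^(−rT) = (1.6073 − 1.627) · e^(−0.0637·3/12)
= -0.0197 × 0.984201 = -0.019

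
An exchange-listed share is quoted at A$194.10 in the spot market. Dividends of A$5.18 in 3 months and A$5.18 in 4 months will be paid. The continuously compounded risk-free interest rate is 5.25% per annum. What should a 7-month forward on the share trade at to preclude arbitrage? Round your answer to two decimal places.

PV(dividends) I = 5.18·e^(−0.0525·3/12) + 5.18·e^(−0.0525·4/12)
I = 5.1125 + 5.0901 = 10.2026
F = (S − I)·e^(rT) = (194.10 − 10.2026) · e^(0.0525·7/12)
= 183.8974 · e^0.030625 = 183.8974 × 1.031099 = A$189.62

A$189.62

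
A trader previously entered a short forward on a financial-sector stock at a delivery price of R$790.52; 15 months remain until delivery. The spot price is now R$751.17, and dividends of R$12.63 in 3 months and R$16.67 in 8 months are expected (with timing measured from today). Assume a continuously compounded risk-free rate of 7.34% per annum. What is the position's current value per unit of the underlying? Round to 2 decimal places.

PV(remaining dividends) I = 12.63·e^(−0.0734·3/12) + 16.67·e^(−0.0734·8/12) = 28.2743
Current forward F = (S − I)·e^(rT) = (751.17 − 28.2743)·e^(0.0734·15/12) = 722.8957 × 1.096091 = 792.3595
Value (long) = (F − K)·e^(−rT) = (792.3595 − 790.52) × 0.912333 = 1.6782
Short position value = −(long value) = -R$1.68

-R$1.68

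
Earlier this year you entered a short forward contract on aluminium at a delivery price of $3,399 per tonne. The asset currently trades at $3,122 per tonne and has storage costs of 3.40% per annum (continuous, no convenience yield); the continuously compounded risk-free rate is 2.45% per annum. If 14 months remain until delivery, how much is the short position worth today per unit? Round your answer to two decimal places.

Current fair forward for the remaining 14 months: F = S·e^((r + u)·T), (r + u) = 0.0245 + 0.0340 = 0.0585
F = 3122 · e^(0.0585 × 14/12) = 3122 × 1.07063293 = 3342.5160
Value of long forward = (F − K)·e^(−rT) = (3342.5160 − 3399) · e^(−0.0245·14/12)
= -56.4840 × 0.97182131 = -54.89
Short position value = −(long value) = $54.89

$54.89 per tonne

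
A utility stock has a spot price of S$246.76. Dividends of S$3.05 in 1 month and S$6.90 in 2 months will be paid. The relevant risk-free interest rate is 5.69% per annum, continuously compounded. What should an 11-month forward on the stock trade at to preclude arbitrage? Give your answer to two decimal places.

PV(dividends) I = 3.05·e^(−0.0569·1/12) + 6.90·e^(−0.0569·2/12)
I = 3.0356 + 6.8349 = 9.8705
F = (S − I)·e^(rT) = (246.76 − 9.8705) · e^(0.0569·11/12)
= 236.8895 · e^0.052158 = 236.8895 × 1.053542 = S$249.57

S$249.57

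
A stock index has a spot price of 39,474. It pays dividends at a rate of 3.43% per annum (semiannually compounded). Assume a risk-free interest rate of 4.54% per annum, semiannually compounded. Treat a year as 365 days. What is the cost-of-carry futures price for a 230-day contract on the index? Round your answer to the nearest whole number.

F = S · (1+r/2)^(2T) / (1+q/2)^(2T)
= 39474 × 1.028692 / 1.021662 = 39474 × 1.006881
F = 39,746

39,746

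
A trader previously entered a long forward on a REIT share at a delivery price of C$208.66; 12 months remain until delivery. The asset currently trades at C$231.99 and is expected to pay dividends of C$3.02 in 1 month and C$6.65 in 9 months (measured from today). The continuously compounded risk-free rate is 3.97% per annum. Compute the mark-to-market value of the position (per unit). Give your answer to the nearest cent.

C$21.99

PV(remaining dividends) I = 3.02·e^(−0.0397·1/12) + 6.65·e^(−0.0397·9/12) = 9.4649
Current forward F = (S − I)·e^(rT) = (231.99 − 9.4649)·e^(0.0397·12/12) = 222.5251 × 1.040499 = 231.5371
Value (long) = (F − K)·e^(−rT) = (231.5371 − 208.66) × 0.961078 = 21.9867
Value = C$21.99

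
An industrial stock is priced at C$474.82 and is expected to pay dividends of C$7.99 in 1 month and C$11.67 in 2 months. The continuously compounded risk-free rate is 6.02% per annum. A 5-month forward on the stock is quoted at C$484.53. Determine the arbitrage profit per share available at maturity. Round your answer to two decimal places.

PV(dividends) I = 7.99·e^(−0.0602·1/12) + 11.67·e^(−0.0602·2/12) = 19.5035
Fair forward F* = (S − I)·e^(rT) = (474.82 − 19.5035)·e^0.025083 = 455.3165 × 1.025400 = 466.8815
Market C$484.53 > fair 466.8815: forward overpriced → cash-and-carry (borrow at r, buy the stock and collect the dividends, short the forward).
Profit at T = |F_mkt − F*| = |484.53 − 466.8815| = C$17.65 per share

C$17.65 per share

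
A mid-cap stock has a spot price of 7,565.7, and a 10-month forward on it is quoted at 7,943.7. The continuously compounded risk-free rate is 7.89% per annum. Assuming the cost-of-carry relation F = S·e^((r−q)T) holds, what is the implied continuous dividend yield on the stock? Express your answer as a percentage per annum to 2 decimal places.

2.04%

From F = S·e^((r−q)T): (r − q) = ln(F/S)/T
ln(7943.7/7565.7) = ln(1.049962) = 0.048754
(r − q) = 0.048754 / (10/12) = 0.058505
q = r − ln(F/S)/T = 0.0789 − 0.058505 = 0.020395
q = 2.04%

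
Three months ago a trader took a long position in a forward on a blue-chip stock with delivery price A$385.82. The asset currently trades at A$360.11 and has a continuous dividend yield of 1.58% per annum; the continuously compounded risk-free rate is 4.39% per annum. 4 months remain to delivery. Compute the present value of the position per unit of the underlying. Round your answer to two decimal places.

-A$22.00

Current fair forward for the remaining 4 months: F = S·e^((r − q)·T), (r − q) = 0.0439 − 0.0158 = 0.0281
F = 360.11 · e^(0.0281 × 4/12) = 360.11 × 1.009411 = 363.4990
Value of long forward = (F − K)·e^(−rT) = (363.4990 − 385.82) · e^(−0.0439·4/12)
= -22.3210 × 0.985473 = -22.00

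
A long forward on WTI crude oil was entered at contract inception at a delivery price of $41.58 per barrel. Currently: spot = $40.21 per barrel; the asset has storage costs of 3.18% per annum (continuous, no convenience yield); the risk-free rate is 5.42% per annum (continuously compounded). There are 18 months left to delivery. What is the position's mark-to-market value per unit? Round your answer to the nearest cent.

$3.84 per barrel

Current fair forward for the remaining 18 months: F = S·e^((r + u)·T), (r + u) = 0.0542 + 0.0318 = 0.0860
F = 40.21 · e^(0.0860 × 18/12) = 40.21 × 1.137690 = 45.7465
Value of long forward = (F − K)·e^(−rT) = (45.7465 − 41.58) · e^(−0.0542·18/12)
= 4.1665 × 0.921917 = 3.84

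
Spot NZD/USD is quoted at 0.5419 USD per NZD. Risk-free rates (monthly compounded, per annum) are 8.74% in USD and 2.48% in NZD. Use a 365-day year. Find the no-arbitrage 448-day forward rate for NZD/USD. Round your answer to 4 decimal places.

By covered interest parity, F = S · (1+r_USD/12)^(12T) / (1+r_NZD/12)^(12T)
= 0.5419 × 1.112807 / 1.030875 = 0.5419 × 1.079478
F = 0.5850 USD per NZD

0.5850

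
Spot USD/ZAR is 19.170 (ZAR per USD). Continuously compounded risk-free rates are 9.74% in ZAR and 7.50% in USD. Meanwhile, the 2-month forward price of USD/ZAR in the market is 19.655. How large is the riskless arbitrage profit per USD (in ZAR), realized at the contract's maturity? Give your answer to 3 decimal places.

Fair forward: F* = S·e^(carry·T), with carry = (r_ZAR − r_USD) = 0.0974 − 0.0750 = 0.0224
F* = 19.170 · e^(0.0224 × 2/12) = 19.170 · e^0.003733 = 19.170 × 1.003740 = 19.2417
Market 19.655 > fair 19.2417: forward overpriced → cash-and-carry (buy spot, short the forward).
At maturity, profit = |F_mkt − F*| = |19.655 − 19.2417| = 0.413 per USD (in ZAR)

0.413 per USD (in ZAR)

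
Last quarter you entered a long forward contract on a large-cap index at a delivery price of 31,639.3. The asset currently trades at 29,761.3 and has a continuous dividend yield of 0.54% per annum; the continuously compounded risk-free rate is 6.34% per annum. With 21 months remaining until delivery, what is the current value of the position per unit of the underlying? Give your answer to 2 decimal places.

Current fair forward for the remaining 21 months: F = S·e^((r − q)·T), (r − q) = 0.0634 − 0.0054 = 0.0580
F = 29761.3 · e^(0.0580 × 21/12) = 29761.3 × 1.10682992 = 32940.6973
Value of long forward = (F − K)·e^(−rT) = (32940.6973 − 31639.3) · e^(−0.0634·21/12)
= 1301.3973 × 0.89498350 = 1164.73

1164.73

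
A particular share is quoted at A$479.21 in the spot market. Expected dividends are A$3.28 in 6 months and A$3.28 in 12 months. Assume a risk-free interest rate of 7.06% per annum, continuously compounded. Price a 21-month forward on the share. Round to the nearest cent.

PV(dividends) I = 3.28·e^(−0.0706·6/12) + 3.28·e^(−0.0706·12/12)
I = 3.1662 + 3.0564 = 6.2226
F = (S − I)·e^(rT) = (479.21 − 6.2226) · e^(0.0706·21/12)
= 472.9874 · e^0.123550 = 472.9874 × 1.131507 = A$535.19

A$535.19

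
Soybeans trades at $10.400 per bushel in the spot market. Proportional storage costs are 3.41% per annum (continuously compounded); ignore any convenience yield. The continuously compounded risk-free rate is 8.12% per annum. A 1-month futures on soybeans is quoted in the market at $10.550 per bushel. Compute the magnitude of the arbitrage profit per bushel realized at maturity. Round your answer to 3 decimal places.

Fair futures: F* = S·e^(carry·T), with carry = (r + u) = 0.0812 + 0.0341 = 0.1153
F* = 10.400 · e^(0.1153 × 1/12) = 10.400 · e^0.009608 = 10.400 × 1.009654 = $10.5004
Market $10.550 > fair $10.5004: forward overpriced → cash-and-carry (buy spot, short the forward).
At maturity, profit = |F_mkt − F*| = |10.550 − 10.5004| = $0.050 per bushel

$0.050 per bushel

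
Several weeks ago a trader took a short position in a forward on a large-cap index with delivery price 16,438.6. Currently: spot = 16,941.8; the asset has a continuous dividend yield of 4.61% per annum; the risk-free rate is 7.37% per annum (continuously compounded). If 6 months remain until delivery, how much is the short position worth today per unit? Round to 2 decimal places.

Current fair forward for the remaining 6 months: F = S·e^((r − q)·T), (r − q) = 0.0737 − 0.0461 = 0.0276
F = 16941.8 · e^(0.0276 × 6/12) = 16941.8 × 1.01389566 = 17177.2175
Value of long forward = (F − K)·e^(−rT) = (17177.2175 − 16438.6) · e^(−0.0737·6/12)
= 738.6175 × 0.96382070 = 711.89
Short position value = −(long value) = -711.89

-711.89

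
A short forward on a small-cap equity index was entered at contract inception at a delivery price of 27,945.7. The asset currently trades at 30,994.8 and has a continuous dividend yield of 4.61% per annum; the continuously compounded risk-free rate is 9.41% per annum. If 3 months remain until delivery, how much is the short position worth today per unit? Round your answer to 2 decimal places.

-3343.69

Current fair forward for the remaining 3 months: F = S·e^((r − q)·T), (r − q) = 0.0941 − 0.0461 = 0.0480
F = 30994.8 · e^(0.0480 × 3/12) = 30994.8 × 1.01207229 = 31368.9782
Value of long forward = (F − K)·e^(−rT) = (31368.9782 − 27945.7) · e^(−0.0941·3/12)
= 3423.2782 × 0.97674956 = 3343.69
Short position value = −(long value) = -3343.69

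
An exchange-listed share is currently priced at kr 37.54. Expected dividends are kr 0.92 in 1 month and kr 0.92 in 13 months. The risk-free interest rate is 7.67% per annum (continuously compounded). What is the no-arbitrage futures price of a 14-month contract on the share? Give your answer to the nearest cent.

kr 39.13

PV(dividends) I = 0.92·e^(−0.0767·1/12) + 0.92·e^(−0.0767·13/12)
I = 0.9141 + 0.8466 = 1.7607
F = (S − I)·e^(rT) = (37.54 − 1.7607) · e^(0.0767·14/12)
= 35.7793 · e^0.089483 = 35.7793 × 1.093609 = kr 39.13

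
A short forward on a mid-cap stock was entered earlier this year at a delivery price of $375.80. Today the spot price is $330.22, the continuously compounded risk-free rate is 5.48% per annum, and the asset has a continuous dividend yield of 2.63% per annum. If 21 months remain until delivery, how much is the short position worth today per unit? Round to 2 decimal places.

$26.07

Current fair forward for the remaining 21 months: F = S·e^((r − q)·T), (r − q) = 0.0548 − 0.0263 = 0.0285
F = 330.22 · e^(0.0285 × 21/12) = 330.22 × 1.051140 = 347.1075
Value of long forward = (F − K)·e^(−rT) = (347.1075 − 375.80) · e^(−0.0548·21/12)
= -28.6925 × 0.908555 = -26.07
Short position value = −(long value) = $26.07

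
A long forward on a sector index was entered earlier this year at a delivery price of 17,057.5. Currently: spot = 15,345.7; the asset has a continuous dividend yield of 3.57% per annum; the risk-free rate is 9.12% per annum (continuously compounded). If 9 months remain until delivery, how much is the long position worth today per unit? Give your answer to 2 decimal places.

Current fair forward for the remaining 9 months: F = S·e^((r − q)·T), (r − q) = 0.0912 − 0.0357 = 0.0555
F = 15345.7 · e^(0.0555 × 9/12) = 15345.7 × 1.04250347 = 15997.9455
Value of long forward = (F − K)·e^(−rT) = (15997.9455 − 17057.5) · e^(−0.0912·9/12)
= -1059.5545 × 0.93388684 = -989.50

-989.50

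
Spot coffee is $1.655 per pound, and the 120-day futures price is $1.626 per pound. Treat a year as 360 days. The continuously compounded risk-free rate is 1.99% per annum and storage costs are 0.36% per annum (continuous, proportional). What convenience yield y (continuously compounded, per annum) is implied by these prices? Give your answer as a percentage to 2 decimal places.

7.65%

F = S·e^((r+u−y)T) ⇒ (r+u−y) = ln(F/S)/T
ln(1.626/1.655) = -0.017678; /T ⇒ -0.053034
y = r + u − ln(F/S)/T = 0.0199 + 0.0036 + 0.053034 = 0.076534
y = 7.65%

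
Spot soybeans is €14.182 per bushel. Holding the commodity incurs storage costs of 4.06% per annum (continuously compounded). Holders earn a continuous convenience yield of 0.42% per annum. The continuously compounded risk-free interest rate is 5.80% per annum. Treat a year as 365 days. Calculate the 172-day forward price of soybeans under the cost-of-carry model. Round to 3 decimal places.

€14.827 per bushel

Net carry = r + u − y = 0.0580 + 0.0406 − 0.0042 = 0.0944
F = S·e^((r+u−y)T) = 14.182 · e^(0.0944 × 172/365) = 14.182 · e^0.044484
= 14.182 × 1.045488 = €14.827 per bushel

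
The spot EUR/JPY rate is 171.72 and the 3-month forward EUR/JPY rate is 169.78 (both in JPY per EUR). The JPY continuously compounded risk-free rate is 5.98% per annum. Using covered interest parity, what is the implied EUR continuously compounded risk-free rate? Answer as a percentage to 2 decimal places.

10.52%

F = S·e^((r_JPY − r_EUR)T) ⇒ r_EUR = r_JPY − ln(F/S)/T
ln(169.78/171.72) = -0.011362; /(3/12) = -0.045448
r_EUR = 0.0598 + 0.045448 = 0.105248
r_EUR = 10.52%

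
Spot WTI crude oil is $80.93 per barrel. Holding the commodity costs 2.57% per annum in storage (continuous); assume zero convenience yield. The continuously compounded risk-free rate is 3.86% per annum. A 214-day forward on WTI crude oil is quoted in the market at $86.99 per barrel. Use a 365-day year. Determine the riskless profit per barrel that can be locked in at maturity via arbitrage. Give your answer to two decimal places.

$2.95 per barrel

Fair forward: F* = S·e^(carry·T), with carry = (r + u) = 0.0386 + 0.0257 = 0.0643
F* = 80.93 · e^(0.0643 × 214/365) = 80.93 · e^0.037699 = 80.93 × 1.038419 = $84.0392
Market $86.99 > fair $84.0392: forward overpriced → cash-and-carry (buy spot, short the forward).
At maturity, profit = |F_mkt − F*| = |86.99 − 84.0392| = $2.95 per barrel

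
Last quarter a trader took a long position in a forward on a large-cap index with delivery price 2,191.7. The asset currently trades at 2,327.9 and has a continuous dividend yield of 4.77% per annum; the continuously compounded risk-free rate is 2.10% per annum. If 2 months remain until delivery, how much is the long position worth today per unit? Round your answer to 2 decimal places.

Current fair forward for the remaining 2 months: F = S·e^((r − q)·T), (r − q) = 0.0210 − 0.0477 = -0.0267
F = 2327.9 · e^(-0.0267 × 2/12) = 2327.9 × 0.99555989 = 2317.5639
Value of long forward = (F − K)·e^(−rT) = (2317.5639 − 2191.7) · e^(−0.0210·2/12)
= 125.8639 × 0.99650612 = 125.42

125.42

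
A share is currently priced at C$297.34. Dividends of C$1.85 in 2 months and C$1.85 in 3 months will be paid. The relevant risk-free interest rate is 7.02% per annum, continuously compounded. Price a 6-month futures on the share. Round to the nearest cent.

PV(dividends) I = 1.85·e^(−0.0702·2/12) + 1.85·e^(−0.0702·3/12)
I = 1.8285 + 1.8178 = 3.6463
F = (S − I)·e^(rT) = (297.34 − 3.6463) · e^(0.0702·6/12)
= 293.6937 · e^0.035100 = 293.6937 × 1.035723 = C$304.19

C$304.19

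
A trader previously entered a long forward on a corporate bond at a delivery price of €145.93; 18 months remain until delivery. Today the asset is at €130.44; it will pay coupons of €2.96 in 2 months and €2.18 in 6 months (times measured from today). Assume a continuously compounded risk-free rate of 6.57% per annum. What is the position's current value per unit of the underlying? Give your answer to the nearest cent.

-€6.83

PV(remaining coupons) I = 2.96·e^(−0.0657·2/12) + 2.18·e^(−0.0657·6/12) = 5.0373
Current forward F = (S − I)·e^(rT) = (130.44 − 5.0373)·e^(0.0657·18/12) = 125.4027 × 1.103570 = 138.3907
Value (long) = (F − K)·e^(−rT) = (138.3907 − 145.93) × 0.906150 = -6.8317
Value = -€6.83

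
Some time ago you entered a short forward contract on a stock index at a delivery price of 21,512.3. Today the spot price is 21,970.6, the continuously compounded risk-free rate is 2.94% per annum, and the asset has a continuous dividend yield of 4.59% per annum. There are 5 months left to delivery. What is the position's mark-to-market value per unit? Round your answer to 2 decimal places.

-304.02

Current fair forward for the remaining 5 months: F = S·e^((r − q)·T), (r − q) = 0.0294 − 0.0459 = -0.0165
F = 21970.6 · e^(-0.0165 × 5/12) = 21970.6 × 0.99314858 = 21820.0702
Value of long forward = (F − K)·e^(−rT) = (21820.0702 − 21512.3) · e^(−0.0294·5/12)
= 307.7702 × 0.98782473 = 304.02
Short position value = −(long value) = -304.02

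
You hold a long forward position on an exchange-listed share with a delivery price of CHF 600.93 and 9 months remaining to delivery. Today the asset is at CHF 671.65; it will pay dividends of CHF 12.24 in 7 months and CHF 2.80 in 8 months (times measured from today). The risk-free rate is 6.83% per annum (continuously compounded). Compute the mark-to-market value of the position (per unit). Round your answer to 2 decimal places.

PV(remaining dividends) I = 12.24·e^(−0.0683·7/12) + 2.80·e^(−0.0683·8/12) = 14.4373
Current forward F = (S − I)·e^(rT) = (671.65 − 14.4373)·e^(0.0683·9/12) = 657.2127 × 1.052560 = 691.7558
Value (long) = (F − K)·e^(−rT) = (691.7558 − 600.93) × 0.950065 = 86.2904
Value = CHF 86.29

CHF 86.29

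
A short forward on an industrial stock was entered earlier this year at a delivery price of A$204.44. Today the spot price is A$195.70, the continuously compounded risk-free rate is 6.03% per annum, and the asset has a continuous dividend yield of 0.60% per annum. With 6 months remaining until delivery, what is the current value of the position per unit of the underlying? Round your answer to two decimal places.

A$3.25

Current fair forward for the remaining 6 months: F = S·e^((r − q)·T), (r − q) = 0.0603 − 0.0060 = 0.0543
F = 195.70 · e^(0.0543 × 6/12) = 195.70 × 1.027522 = 201.0861
Value of long forward = (F − K)·e^(−rT) = (201.0861 − 204.44) · e^(−0.0603·6/12)
= -3.3539 × 0.970300 = -3.25
Short position value = −(long value) = A$3.25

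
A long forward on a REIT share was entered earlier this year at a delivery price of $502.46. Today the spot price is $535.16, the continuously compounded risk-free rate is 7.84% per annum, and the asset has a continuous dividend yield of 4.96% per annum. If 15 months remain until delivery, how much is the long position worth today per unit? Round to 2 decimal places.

$47.43

Current fair forward for the remaining 15 months: F = S·e^((r − q)·T), (r − q) = 0.0784 − 0.0496 = 0.0288
F = 535.16 · e^(0.0288 × 15/12) = 535.16 × 1.036656 = 554.7768
Value of long forward = (F − K)·e^(−rT) = (554.7768 − 502.46) · e^(−0.0784·15/12)
= 52.3168 × 0.906649 = 47.43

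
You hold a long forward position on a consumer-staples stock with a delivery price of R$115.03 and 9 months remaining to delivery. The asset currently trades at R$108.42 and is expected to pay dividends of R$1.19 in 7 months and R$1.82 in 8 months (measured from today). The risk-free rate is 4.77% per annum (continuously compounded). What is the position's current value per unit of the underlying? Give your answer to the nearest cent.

PV(remaining dividends) I = 1.19·e^(−0.0477·7/12) + 1.82·e^(−0.0477·8/12) = 2.9204
Current forward F = (S − I)·e^(rT) = (108.42 − 2.9204)·e^(0.0477·9/12) = 105.4996 × 1.036423 = 109.3422
Value (long) = (F − K)·e^(−rT) = (109.3422 − 115.03) × 0.964857 = -5.4879
Value = -R$5.49

-R$5.49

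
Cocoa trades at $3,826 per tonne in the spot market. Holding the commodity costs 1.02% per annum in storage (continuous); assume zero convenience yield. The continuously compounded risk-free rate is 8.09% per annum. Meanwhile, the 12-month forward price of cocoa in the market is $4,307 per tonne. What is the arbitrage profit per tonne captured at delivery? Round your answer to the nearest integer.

Fair forward: F* = S·e^(carry·T), with carry = (r + u) = 0.0809 + 0.0102 = 0.0911
F* = 3826 · e^(0.0911 × 12/12) = 3826 · e^0.091100 = 3826 × 1.095379 = $4190.9201
Market $4307 > fair $4190.9201: forward overpriced → cash-and-carry (buy spot, short the forward).
At maturity, profit = |F_mkt − F*| = |4307 − 4190.9201| = $116 per tonne

$116 per tonne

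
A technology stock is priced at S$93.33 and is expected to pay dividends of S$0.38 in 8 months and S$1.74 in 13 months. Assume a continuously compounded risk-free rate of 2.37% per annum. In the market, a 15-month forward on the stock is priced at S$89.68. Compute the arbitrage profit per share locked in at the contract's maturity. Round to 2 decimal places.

PV(dividends) I = 0.38·e^(−0.0237·8/12) + 1.74·e^(−0.0237·13/12) = 2.0699
Fair forward F* = (S − I)·e^(rT) = (93.33 − 2.0699)·e^0.029625 = 91.2601 × 1.030068 = 94.0041
Market S$89.68 < fair 94.0041: forward underpriced → reverse cash-and-carry (short the stock, invest proceeds at r, pay the dividends, go long the forward).
Profit at T = |F_mkt − F*| = |89.68 − 94.0041| = S$4.32 per share

S$4.32 per share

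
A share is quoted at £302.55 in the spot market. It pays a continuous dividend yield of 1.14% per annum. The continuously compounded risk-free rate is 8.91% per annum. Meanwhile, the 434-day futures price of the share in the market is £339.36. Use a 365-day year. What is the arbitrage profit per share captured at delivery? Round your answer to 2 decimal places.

Fair futures: F* = S·e^(carry·T), with carry = (r − q) = 0.0891 − 0.0114 = 0.0777
F* = 302.55 · e^(0.0777 × 434/365) = 302.55 · e^0.092388 = 302.55 × 1.096790 = £331.8338
Market £339.36 > fair £331.8338: forward overpriced → cash-and-carry (buy spot, short the forward).
At maturity, profit = |F_mkt − F*| = |339.36 − 331.8338| = £7.53 per share

£7.53 per share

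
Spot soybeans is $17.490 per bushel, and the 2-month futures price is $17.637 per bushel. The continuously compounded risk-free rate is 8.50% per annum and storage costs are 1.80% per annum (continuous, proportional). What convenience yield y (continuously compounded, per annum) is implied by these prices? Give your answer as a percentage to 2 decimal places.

5.28%

F = S·e^((r+u−y)T) ⇒ (r+u−y) = ln(F/S)/T
ln(17.637/17.490) = 0.008370; /T ⇒ 0.050220
y = r + u − ln(F/S)/T = 0.0850 + 0.0180 − 0.050220 = 0.052780
y = 5.28%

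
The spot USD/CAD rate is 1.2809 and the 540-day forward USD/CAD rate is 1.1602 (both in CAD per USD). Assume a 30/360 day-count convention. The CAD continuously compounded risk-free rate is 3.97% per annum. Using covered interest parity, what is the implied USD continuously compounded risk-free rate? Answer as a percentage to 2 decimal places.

10.57%

F = S·e^((r_CAD − r_USD)T) ⇒ r_USD = r_CAD − ln(F/S)/T
ln(1.1602/1.2809) = -0.098971; /(540/360) = -0.065981
r_USD = 0.0397 + 0.065981 = 0.105681
r_USD = 10.57%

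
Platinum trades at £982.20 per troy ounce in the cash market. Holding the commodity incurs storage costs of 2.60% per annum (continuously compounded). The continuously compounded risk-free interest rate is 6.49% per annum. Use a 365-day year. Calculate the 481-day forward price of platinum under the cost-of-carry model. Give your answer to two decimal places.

Net carry = r + u − y = 0.0649 + 0.0260 − 0.0000 = 0.0909
F = S·e^((r+u−y)T) = 982.20 · e^(0.0909 × 481/365) = 982.20 · e^0.119789
= 982.20 × 1.127259 = £1,107.19 per troy ounce

£1,107.19 per troy ounce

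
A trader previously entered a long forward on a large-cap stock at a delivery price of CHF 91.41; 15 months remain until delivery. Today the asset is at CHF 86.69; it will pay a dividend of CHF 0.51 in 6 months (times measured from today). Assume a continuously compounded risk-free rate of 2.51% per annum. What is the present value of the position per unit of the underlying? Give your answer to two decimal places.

-CHF 2.40

PV(remaining dividends) I = 0.51·e^(−0.0251·6/12) = 0.5036
Current forward F = (S − I)·e^(rT) = (86.69 − 0.5036)·e^(0.0251·15/12) = 86.1864 × 1.031872 = 88.9333
Value (long) = (F − K)·e^(−rT) = (88.9333 − 91.41) × 0.969112 = -2.4002
Value = -CHF 2.40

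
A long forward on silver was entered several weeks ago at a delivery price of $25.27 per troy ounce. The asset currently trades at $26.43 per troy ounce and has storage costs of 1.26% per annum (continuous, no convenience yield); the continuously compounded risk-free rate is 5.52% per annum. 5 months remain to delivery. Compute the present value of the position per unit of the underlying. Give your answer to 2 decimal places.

$1.87 per troy ounce

Current fair forward for the remaining 5 months: F = S·e^((r + u)·T), (r + u) = 0.0552 + 0.0126 = 0.0678
F = 26.43 · e^(0.0678 × 5/12) = 26.43 × 1.028653 = 27.1873
Value of long forward = (F − K)·e^(−rT) = (27.1873 − 25.27) · e^(−0.0552·5/12)
= 1.9173 × 0.977262 = 1.87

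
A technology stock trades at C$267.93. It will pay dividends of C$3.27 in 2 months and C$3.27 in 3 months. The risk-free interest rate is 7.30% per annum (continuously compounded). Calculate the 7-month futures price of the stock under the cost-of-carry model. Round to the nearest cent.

PV(dividends) I = 3.27·e^(−0.0730·2/12) + 3.27·e^(−0.0730·3/12)
I = 3.2305 + 3.2109 = 6.4414
F = (S − I)·e^(rT) = (267.93 − 6.4414) · e^(0.0730·7/12)
= 261.4886 · e^0.042583 = 261.4886 × 1.043503 = C$272.86

C$272.86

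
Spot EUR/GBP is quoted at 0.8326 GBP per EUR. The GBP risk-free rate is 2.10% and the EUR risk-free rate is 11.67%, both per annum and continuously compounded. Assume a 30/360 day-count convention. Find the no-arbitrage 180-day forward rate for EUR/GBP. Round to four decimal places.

0.7937

F = S·e^((r_GBP − r_EUR)T) = 0.8326 · e^((0.0210 − 0.1167) × 180/360)
= 0.8326 · e^-0.047850 = 0.8326 × 0.953277
F = 0.7937 GBP per EUR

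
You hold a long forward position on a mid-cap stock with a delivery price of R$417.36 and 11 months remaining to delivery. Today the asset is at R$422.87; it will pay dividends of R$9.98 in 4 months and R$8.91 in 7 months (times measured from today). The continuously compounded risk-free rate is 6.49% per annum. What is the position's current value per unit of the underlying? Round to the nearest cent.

PV(remaining dividends) I = 9.98·e^(−0.0649·4/12) + 8.91·e^(−0.0649·7/12) = 18.3454
Current forward F = (S − I)·e^(rT) = (422.87 − 18.3454)·e^(0.0649·11/12) = 404.5246 × 1.061297 = 429.3207
Value (long) = (F − K)·e^(−rT) = (429.3207 − 417.36) × 0.942243 = 11.2699
Value = R$11.27

R$11.27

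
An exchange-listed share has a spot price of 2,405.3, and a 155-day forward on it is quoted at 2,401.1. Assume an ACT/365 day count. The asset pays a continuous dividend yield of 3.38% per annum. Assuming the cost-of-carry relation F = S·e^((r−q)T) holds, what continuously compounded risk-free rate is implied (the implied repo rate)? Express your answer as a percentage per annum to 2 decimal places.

2.97%

From F = S·e^((r−q)T): (r − q) = ln(F/S)/T
ln(2401.1/2405.3) = ln(0.998254) = -0.001748
(r − q) = -0.001748 / (155/365) = -0.004116
r = ln(F/S)/T + q = -0.004116 + 0.0338 = 0.029684
r = 2.97%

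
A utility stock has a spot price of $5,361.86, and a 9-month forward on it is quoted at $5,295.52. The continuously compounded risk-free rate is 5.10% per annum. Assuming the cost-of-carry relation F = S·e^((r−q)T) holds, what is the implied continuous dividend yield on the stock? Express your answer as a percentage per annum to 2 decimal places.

6.76%

From F = S·e^((r−q)T): (r − q) = ln(F/S)/T
ln(5295.52/5361.86) = ln(0.987627) = -0.012450
(r − q) = -0.012450 / (9/12) = -0.016600
q = r − ln(F/S)/T = 0.0510 + 0.016600 = 0.067600
q = 6.76%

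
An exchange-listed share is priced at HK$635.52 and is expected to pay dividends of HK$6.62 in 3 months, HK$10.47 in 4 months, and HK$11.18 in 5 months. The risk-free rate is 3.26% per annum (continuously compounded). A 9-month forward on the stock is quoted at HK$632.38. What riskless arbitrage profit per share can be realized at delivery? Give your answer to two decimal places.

PV(dividends) I = 6.62·e^(−0.0326·3/12) + 10.47·e^(−0.0326·4/12) + 11.18·e^(−0.0326·5/12) = 27.9523
Fair forward F* = (S − I)·e^(rT) = (635.52 − 27.9523)·e^0.024450 = 607.5677 × 1.024751 = 622.6056
Market HK$632.38 > fair 622.6056: forward overpriced → cash-and-carry (borrow at r, buy the stock and collect the dividends, short the forward).
Profit at T = |F_mkt − F*| = |632.38 − 622.6056| = HK$9.77 per share

HK$9.77 per share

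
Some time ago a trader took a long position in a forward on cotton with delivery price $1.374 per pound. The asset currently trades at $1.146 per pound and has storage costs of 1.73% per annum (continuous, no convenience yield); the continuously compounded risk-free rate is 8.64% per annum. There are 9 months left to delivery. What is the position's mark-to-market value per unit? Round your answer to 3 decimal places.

-$0.127 per pound

Current fair forward for the remaining 9 months: F = S·e^((r + u)·T), (r + u) = 0.0864 + 0.0173 = 0.1037
F = 1.146 · e^(0.1037 × 9/12) = 1.146 × 1.080879 = 1.2387
Value of long forward = (F − K)·e^(−rT) = (1.2387 − 1.374) · e^(−0.0864·9/12)
= -0.1353 × 0.937255 = -0.127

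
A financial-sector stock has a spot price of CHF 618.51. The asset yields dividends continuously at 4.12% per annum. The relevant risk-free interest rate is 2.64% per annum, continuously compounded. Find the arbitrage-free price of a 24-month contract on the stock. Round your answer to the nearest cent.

F = S·e^((r − q)T) = 618.51 · e^((0.0264 − 0.0412) × 24/12)
= 618.51 · e^-0.029600 = 618.51 × 0.970834
F = CHF 600.47

CHF 600.47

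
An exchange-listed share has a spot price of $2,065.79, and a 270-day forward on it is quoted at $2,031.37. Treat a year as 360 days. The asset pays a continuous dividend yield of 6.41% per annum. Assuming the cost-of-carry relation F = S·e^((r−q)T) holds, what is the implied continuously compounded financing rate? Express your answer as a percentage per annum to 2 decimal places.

From F = S·e^((r−q)T): (r − q) = ln(F/S)/T
ln(2031.37/2065.79) = ln(0.983338) = -0.016802
(r − q) = -0.016802 / (270/360) = -0.022403
r = ln(F/S)/T + q = -0.022403 + 0.0641 = 0.041697
r = 4.17%

4.17%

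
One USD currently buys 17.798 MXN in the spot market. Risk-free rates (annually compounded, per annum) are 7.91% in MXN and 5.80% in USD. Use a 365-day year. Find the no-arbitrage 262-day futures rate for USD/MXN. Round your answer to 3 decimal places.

By covered interest parity, F = S · (1+r_MXN)^T / (1+r_USD)^T
= 17.798 × 1.056165 / 1.041300 = 17.798 × 1.014275
F = 18.052 MXN per USD

18.052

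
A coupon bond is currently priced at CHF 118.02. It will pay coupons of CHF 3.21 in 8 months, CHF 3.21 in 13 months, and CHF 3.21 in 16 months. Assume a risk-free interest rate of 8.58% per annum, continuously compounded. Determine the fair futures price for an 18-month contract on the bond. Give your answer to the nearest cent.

PV(coupons) I = 3.21·e^(−0.0858·8/12) + 3.21·e^(−0.0858·13/12) + 3.21·e^(−0.0858·16/12)
I = 3.0315 + 2.9251 + 2.8630 = 8.8196
F = (S − I)·e^(rT) = (118.02 − 8.8196) · e^(0.0858·18/12)
= 109.2004 · e^0.128700 = 109.2004 × 1.137349 = CHF 124.20

CHF 124.20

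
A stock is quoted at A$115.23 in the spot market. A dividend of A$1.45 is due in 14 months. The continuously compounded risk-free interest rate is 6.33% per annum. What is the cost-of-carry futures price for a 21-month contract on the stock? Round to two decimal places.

PV(dividends) I = 1.45·e^(−0.0633·14/12)
I = 1.3468
F = (S − I)·e^(rT) = (115.23 − 1.3468) · e^(0.0633·21/12)
= 113.8832 · e^0.110775 = 113.8832 × 1.117144 = A$127.22

A$127.22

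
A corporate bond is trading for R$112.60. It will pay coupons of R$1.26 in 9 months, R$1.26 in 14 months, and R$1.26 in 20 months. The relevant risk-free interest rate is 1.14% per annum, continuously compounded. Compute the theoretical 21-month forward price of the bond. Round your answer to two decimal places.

PV(coupons) I = 1.26·e^(−0.0114·9/12) + 1.26·e^(−0.0114·14/12) + 1.26·e^(−0.0114·20/12)
I = 1.2493 + 1.2434 + 1.2363 = 3.7290
F = (S − I)·e^(rT) = (112.60 − 3.7290) · e^(0.0114·21/12)
= 108.8710 · e^0.019950 = 108.8710 × 1.020150 = R$111.06

R$111.06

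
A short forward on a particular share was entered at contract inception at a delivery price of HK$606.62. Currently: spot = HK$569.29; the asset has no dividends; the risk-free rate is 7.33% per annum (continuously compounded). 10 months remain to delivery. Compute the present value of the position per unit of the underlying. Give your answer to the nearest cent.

HK$1.38

Current fair forward for the remaining 10 months: F = S·e^(r·T), r = 0.0733
F = 569.29 · e^(0.0733 × 10/12) = 569.29 × 1.062987 = 605.1479
Value of long forward = (F − K)·e^(−rT) = (605.1479 − 606.62) · e^(−0.0733·10/12)
= -1.4721 × 0.940745 = -1.38
Short position value = −(long value) = HK$1.38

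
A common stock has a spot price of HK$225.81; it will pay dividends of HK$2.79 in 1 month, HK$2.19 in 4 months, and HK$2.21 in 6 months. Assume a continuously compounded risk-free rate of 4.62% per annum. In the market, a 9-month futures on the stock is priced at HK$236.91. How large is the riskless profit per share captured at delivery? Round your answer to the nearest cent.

HK$10.48 per share

PV(dividends) I = 2.79·e^(−0.0462·1/12) + 2.19·e^(−0.0462·4/12) + 2.21·e^(−0.0462·6/12) = 7.0953
Fair futures F* = (S − I)·e^(rT) = (225.81 − 7.0953)·e^0.034650 = 218.7147 × 1.035257 = 226.4259
Market HK$236.91 > fair 226.4259: forward overpriced → cash-and-carry (borrow at r, buy the stock and collect the dividends, short the forward).
Profit at T = |F_mkt − F*| = |236.91 − 226.4259| = HK$10.48 per share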